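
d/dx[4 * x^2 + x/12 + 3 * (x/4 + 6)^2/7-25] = 451*x/56 + 115/84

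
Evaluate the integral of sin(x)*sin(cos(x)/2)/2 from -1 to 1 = 0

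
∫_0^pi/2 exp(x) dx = -1 + exp(pi/2)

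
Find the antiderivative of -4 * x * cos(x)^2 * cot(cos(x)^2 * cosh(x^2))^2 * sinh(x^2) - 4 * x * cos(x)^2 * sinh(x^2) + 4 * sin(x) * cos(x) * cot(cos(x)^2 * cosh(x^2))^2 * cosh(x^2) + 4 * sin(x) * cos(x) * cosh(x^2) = 2*cot(cos(x)^2*cosh(x^2)) + C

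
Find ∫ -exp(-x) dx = exp(-x) + C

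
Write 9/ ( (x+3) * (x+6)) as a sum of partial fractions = -3/(x + 6) + 3/(x + 3)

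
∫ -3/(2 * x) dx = -3*log(x)/2 + C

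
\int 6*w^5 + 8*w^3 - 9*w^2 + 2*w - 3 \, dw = w^6 + 2*w^4 - 3*w^3 + w^2 - 3*w + C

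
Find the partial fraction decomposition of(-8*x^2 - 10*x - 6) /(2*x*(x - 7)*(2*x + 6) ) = -2/(5*(x + 3)) - 117/(70*(x - 7)) + 1/(14*x)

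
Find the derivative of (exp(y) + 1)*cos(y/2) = -exp(y)*sin(y/2)/2 + exp(y)*cos(y/2) - sin(y/2)/2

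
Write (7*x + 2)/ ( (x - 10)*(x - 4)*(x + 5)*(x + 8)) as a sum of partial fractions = 1/(12*(x + 8)) - 11/(135*(x + 5)) - 5/(108*(x - 4)) + 2/(45*(x - 10))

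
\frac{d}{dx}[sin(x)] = cos(x)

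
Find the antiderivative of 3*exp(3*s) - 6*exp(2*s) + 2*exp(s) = (exp(s) - 1)^3 - exp(s) + C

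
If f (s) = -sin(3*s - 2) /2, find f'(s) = -3*cos(3*s - 2)/2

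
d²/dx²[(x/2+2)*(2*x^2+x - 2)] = 6*x + 9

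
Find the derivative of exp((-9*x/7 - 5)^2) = 162*x*exp(81*x^2/49 + 90*x/7 + 25)/49 + 90*exp(81*x^2/49 + 90*x/7 + 25)/7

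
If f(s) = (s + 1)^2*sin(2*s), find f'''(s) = -8*s^2*cos(2*s) - 24*s*sin(2*s) - 16*s*cos(2*s) - 24*sin(2*s) + 4*cos(2*s)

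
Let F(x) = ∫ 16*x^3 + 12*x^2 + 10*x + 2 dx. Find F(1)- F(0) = 15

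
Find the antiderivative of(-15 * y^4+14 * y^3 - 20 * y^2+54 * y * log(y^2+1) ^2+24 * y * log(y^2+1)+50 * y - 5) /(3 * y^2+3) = -5*y^3/3 + 7*y^2/3 - 5*y/3 + 3*log(y^2 + 1)^3 + 2*log(y^2 + 1)^2 + 6*log(y^2 + 1) + C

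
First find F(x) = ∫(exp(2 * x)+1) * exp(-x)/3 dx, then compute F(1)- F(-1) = -2*exp(-1)/3 + 2*E/3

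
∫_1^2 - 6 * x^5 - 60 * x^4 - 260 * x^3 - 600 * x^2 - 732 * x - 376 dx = -4284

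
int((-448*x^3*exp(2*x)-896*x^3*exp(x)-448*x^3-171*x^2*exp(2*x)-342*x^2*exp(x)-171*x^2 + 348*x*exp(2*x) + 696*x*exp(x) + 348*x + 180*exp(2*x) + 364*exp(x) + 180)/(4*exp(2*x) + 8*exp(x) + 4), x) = ((exp(x) + 1)*(2*x^2 + 28*x + (7*x + 4)*(-16*x^3 + x^2 + 24*x + 8))/4 + exp(x))/(exp(x) + 1) + C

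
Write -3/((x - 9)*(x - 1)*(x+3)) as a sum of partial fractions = -1/(16*(x + 3)) + 3/(32*(x - 1)) - 1/(32*(x - 9))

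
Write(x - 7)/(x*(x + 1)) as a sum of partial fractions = 8/(x + 1) - 7/x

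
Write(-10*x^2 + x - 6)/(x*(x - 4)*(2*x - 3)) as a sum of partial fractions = 36/(5*(2*x - 3)) - 81/(10*(x - 4)) - 1/(2*x)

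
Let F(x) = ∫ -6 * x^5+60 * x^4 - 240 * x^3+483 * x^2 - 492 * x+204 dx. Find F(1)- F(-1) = 754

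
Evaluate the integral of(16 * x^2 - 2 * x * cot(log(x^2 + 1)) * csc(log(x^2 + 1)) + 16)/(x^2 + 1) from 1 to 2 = -csc(log(2)) + csc(log(5)) + 16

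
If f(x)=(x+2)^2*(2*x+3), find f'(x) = 6*x^2 + 22*x + 20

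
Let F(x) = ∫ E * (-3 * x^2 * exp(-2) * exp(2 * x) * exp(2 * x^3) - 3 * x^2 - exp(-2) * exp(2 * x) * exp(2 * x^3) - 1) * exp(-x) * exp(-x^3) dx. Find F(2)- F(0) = -exp(9) - E + exp(-9) + exp(-1)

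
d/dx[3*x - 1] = 3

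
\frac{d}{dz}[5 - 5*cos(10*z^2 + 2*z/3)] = 10*(10*z + 1/3)*sin(2*z*(5*z + 1/3))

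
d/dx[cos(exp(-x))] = exp(-x)*sin(exp(-x))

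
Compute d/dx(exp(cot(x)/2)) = -exp(1/(2*tan(x)))/(2*sin(x)^2)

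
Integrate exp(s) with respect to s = exp(s) + C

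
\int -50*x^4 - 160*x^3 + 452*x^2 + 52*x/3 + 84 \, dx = -10*x^5 - 40*x^4 + 452*x^3/3 + 26*x^2/3 + 84*x + C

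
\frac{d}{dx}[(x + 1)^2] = 2*x + 2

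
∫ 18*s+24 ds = 9*s^2 + 24*s + C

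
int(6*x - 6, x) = 3*x^2 - 6*x + C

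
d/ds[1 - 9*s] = -9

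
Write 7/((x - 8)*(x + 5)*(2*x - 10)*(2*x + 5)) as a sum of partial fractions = 4/(225*(2*x + 5)) - 7/(1300*(x + 5)) - 7/(900*(x - 5)) + 1/(234*(x - 8))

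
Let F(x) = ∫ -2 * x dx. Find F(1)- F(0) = -1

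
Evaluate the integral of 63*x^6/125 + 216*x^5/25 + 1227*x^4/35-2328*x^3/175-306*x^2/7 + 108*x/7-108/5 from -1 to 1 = -7272/125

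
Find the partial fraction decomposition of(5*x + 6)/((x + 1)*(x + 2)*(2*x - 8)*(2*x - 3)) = -54/(175*(2*x - 3)) + 1/(21*(x + 2)) + 1/(50*(x + 1)) + 13/(150*(x - 4))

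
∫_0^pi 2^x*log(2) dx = -1 + 2^pi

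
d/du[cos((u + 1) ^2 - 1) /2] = -(u + 1)*sin(u*(u + 2))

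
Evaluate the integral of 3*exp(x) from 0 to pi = -3 + 3*exp(pi)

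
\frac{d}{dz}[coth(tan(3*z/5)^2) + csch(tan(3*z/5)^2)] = -6*(cosh(tan(3*z/5)^2) + 1)*sin(3*z/5)/(5*cos(3*z/5)^3*sinh(tan(3*z/5)^2)^2)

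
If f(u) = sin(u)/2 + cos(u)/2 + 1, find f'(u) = -sin(u)/2 + cos(u)/2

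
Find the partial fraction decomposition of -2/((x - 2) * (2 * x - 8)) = 1/(2*(x - 2)) - 1/(2*(x - 4))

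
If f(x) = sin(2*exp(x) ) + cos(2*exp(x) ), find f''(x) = 2*sqrt(2)*(-2*exp(x)*sin(2*exp(x) + pi/4) + cos(2*exp(x) + pi/4))*exp(x)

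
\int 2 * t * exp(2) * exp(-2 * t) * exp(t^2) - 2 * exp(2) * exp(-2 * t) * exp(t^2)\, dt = exp((t - 1)^2 + 1) + C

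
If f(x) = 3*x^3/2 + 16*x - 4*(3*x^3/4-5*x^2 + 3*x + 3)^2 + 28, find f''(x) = -135*x^4/2 + 600*x^3 - 1416*x^2 + 621*x + 168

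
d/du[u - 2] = 1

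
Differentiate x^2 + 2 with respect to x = 2*x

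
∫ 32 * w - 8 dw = 16*w^2 - 8*w + C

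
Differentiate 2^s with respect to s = 2^s*log(2)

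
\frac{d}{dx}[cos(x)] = -sin(x)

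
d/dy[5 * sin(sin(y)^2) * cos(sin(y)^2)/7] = 5*sin(2*y - cos(2*y) + 1)/14 + 5*sin(2*y + cos(2*y) - 1)/14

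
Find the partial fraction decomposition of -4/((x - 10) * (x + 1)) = 4/(11*(x + 1)) - 4/(11*(x - 10))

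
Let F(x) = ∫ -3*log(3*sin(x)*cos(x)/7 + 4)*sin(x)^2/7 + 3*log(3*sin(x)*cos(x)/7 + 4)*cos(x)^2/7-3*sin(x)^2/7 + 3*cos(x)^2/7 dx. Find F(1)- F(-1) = -(4 - 3*sin(2)/14)*log(4 - 3*sin(2)/14) + (3*sin(2)/14 + 4)*log(3*sin(2)/14 + 4)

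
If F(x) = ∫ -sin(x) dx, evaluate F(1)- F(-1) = 0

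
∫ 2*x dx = x^2 + C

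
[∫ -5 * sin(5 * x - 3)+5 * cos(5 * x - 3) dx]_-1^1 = cos(2) - cos(8) + sin(2) + sin(8)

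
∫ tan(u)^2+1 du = tan(u) + C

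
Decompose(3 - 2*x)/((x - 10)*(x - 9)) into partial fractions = 15/(x - 9) - 17/(x - 10)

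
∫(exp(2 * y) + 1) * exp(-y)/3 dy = 2*sinh(y)/3 + C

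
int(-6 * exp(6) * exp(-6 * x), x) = exp(6 - 6*x) + C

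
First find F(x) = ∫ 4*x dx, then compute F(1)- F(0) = 2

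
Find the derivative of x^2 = 2*x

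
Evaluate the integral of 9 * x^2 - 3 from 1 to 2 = 18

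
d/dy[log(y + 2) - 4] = 1/(y + 2)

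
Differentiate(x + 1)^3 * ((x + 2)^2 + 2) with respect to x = 5*x^4 + 28*x^3 + 63*x^2 + 62*x + 22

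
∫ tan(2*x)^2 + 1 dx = tan(2*x)/2 + C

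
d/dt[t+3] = 1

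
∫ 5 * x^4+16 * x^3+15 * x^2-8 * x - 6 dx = x^5 + 4*x^4 + 5*x^3 - 4*x^2 - 6*x + C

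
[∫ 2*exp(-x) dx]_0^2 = 2 - 2*exp(-2)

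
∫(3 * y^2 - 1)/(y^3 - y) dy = log(2*y^3 - 2*y) + C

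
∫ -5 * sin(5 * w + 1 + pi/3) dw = cos(5*w + 1 + pi/3) + C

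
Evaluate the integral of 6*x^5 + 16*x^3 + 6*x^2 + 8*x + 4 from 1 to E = -15 + 4*E + 2*exp(3) + (2*E + exp(3))^2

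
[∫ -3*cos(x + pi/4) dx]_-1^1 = -3*sqrt(2)*sin(1)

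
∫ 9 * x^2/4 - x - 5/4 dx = 3*x^3/4 - x^2/2 - 5*x/4 + C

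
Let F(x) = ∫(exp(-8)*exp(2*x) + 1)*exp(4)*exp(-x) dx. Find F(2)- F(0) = -exp(2) - exp(-4) + exp(-2) + exp(4)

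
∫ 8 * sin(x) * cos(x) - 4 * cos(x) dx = (2*sin(x) - 1)^2 + C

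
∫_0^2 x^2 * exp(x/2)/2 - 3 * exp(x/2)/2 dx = -5 + E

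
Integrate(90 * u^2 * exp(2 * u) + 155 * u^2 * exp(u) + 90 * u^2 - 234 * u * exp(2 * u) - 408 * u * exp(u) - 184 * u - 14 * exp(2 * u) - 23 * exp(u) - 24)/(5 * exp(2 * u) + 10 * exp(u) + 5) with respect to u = (-2*(u - 3)*(exp(u) + 1)*(-15*u^2 + u + 15) + 5*(-5*u^2 + 2*u + 3)*exp(u))/(5*(exp(u) + 1)) + C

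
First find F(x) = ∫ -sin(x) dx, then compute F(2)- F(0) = -1 + cos(2)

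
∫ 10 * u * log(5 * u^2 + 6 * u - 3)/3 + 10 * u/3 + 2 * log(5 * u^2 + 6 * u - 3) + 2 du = (5*u^2 + 6*u - 3)*log(5*u^2 + 6*u - 3)/3 + C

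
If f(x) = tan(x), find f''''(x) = 24*tan(x)^5 + 40*tan(x)^3 + 16*tan(x)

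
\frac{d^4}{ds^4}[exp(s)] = exp(s)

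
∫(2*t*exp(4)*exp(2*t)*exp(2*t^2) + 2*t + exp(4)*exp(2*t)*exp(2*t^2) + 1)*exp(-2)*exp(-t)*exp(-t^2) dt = 2*sinh(t^2 + t + 2) + C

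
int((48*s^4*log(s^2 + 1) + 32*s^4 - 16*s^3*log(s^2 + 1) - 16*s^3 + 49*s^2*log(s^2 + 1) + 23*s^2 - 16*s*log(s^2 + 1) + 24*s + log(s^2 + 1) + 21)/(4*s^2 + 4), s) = 21*s/4 + (16*s^3 - 8*s^2 + s + 12)*log(s^2 + 1)/4 + C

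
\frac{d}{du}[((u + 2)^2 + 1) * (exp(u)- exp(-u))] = (u^2*exp(2*u) + u^2 + 6*u*exp(2*u) + 2*u + 9*exp(2*u) + 1)*exp(-u)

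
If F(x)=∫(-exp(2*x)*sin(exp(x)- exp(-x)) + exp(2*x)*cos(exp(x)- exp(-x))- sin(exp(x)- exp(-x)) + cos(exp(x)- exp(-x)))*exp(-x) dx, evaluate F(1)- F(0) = -1 + cos(E - exp(-1)) + sin(E - exp(-1))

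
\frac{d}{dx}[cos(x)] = -sin(x)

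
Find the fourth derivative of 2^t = 2^t*log(2)^4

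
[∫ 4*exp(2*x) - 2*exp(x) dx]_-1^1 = -2*(-1 + exp(-1))^2 - 2*exp(-1) + 2*E + 2*(-1 + E)^2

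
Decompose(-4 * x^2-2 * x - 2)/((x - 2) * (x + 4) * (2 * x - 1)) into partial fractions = 16/(27*(2*x - 1)) - 29/(27*(x + 4)) - 11/(9*(x - 2))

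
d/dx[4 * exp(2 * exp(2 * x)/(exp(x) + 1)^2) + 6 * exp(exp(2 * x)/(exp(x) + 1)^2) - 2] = (12*exp(2*x + exp(2*x)/(exp(2*x) + 2*exp(x) + 1)) + 16*exp(2*x + 2*exp(2*x)/(exp(2*x) + 2*exp(x) + 1)))/(exp(3*x) + 3*exp(2*x) + 3*exp(x) + 1)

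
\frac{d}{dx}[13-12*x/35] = -12/35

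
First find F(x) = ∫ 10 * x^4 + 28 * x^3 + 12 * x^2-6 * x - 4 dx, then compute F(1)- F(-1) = 4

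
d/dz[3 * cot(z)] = -3/sin(z)^2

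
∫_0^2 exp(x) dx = -1 + exp(2)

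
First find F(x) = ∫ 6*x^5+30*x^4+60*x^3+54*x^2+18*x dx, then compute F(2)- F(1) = 627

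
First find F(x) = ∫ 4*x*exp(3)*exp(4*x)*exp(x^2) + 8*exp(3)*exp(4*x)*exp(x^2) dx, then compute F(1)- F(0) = -2*exp(3) + 2*exp(8)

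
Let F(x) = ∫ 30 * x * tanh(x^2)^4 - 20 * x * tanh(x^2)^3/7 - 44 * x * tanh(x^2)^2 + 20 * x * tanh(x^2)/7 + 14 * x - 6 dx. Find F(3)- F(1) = -12 - 7*tanh(1) - 5*tanh(9)^3 - 5*tanh(1)^2/7 + 5*tanh(9)^2/7 + 5*tanh(1)^3 + 7*tanh(9)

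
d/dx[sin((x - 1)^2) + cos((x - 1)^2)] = -2*x*sin(x^2 - 2*x + 1) + 2*x*cos(x^2 - 2*x + 1) + 2*sin(x^2 - 2*x + 1) - 2*cos(x^2 - 2*x + 1)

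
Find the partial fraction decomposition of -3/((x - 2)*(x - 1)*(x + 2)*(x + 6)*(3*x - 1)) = -243/(1330*(3*x - 1)) - 3/(4256*(x + 6)) + 1/(112*(x + 2)) + 1/(14*(x - 1)) - 3/(160*(x - 2))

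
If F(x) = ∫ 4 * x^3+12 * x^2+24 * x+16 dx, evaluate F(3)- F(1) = 312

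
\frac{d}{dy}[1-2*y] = -2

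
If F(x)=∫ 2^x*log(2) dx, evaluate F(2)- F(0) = 3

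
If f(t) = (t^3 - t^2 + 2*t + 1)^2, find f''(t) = 30*t^4 - 40*t^3 + 60*t^2 - 12*t + 4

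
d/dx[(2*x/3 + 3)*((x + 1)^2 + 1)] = 2*x^2 + 26*x/3 + 22/3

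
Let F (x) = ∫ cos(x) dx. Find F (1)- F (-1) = 2*sin(1)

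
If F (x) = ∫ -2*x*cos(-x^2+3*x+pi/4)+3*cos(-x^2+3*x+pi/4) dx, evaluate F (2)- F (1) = 0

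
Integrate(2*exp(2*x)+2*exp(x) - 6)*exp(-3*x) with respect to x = (-2*exp(2*x) - exp(x) + 2)*exp(-3*x) + C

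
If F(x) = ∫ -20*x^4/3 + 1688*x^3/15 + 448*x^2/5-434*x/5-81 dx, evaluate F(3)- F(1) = 6586/3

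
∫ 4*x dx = 2*x^2 + C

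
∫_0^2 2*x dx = 4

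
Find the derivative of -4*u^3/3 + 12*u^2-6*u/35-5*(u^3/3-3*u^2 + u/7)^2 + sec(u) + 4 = -10*u^5/3 + 50*u^4 - 3820*u^3/21 + 62*u^2/7 + 1166*u/49 + tan(u)*sec(u) - 6/35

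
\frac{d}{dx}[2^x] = 2^x*log(2)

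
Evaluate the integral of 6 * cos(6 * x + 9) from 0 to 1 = -sin(9) + sin(15)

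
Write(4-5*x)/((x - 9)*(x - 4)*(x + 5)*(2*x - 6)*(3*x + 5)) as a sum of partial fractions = -999/(152320*(3*x + 5)) + 29/(20160*(x + 5)) - 11/(1344*(x - 3)) + 8/(765*(x - 4)) - 41/(26880*(x - 9))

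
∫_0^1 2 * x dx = 1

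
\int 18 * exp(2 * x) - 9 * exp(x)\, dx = 9*(exp(x) - 1)*exp(x) + C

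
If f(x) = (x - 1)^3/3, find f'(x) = x^2 - 2*x + 1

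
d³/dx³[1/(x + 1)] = -6/(x^4 + 4*x^3 + 6*x^2 + 4*x + 1)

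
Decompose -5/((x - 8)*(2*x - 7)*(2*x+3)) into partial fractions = -1/(19*(2*x + 3)) + 1/(9*(2*x - 7)) - 5/(171*(x - 8))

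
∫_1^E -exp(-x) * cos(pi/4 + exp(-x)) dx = -sin(exp(-1) + pi/4) + sin(exp(-E) + pi/4)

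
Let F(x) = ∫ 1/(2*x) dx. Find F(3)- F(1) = log(3)/2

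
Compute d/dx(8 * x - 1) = 8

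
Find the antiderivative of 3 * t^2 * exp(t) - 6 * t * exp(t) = 3*(t - 2)^2*exp(t) + C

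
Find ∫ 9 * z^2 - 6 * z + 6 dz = 3*z^3 - 3*z^2 + 6*z + C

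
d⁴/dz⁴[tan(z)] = 24*tan(z)^5 + 40*tan(z)^3 + 16*tan(z)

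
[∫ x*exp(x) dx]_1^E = (-2 + 2*E)*exp(E)/2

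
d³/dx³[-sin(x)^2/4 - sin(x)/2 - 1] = sin(2*x) + cos(x)/2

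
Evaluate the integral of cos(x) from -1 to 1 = 2*sin(1)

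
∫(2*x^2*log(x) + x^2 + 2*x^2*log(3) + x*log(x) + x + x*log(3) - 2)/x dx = (x^2 + x - 2)*log(3*x) + C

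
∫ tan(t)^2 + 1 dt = tan(t) + C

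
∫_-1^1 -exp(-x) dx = -E + exp(-1)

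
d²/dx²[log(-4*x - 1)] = -16/(16*x^2 + 8*x + 1)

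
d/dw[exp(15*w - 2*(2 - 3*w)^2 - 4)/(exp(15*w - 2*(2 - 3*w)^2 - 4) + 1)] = (-36*w*exp(18*w^2 - 39*w + 12) + 39*exp(18*w^2 - 39*w + 12))/(1 + 2*exp(12)*exp(-39*w)*exp(18*w^2) + exp(24)*exp(-78*w)*exp(36*w^2))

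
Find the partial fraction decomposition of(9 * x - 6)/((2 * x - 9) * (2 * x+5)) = 57/(28*(2*x + 5)) + 69/(28*(2*x - 9))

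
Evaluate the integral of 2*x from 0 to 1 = 1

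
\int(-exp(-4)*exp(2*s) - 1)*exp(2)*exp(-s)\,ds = -2*sinh(s - 2) + C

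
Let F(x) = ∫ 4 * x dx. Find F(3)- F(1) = 16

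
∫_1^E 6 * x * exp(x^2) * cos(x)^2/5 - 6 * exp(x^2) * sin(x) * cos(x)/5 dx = -3*E*cos(1)^2/5 + 3*exp(exp(2))*cos(E)^2/5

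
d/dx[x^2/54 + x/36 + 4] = x/27 + 1/36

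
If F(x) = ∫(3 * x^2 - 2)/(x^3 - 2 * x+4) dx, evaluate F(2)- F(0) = log(2)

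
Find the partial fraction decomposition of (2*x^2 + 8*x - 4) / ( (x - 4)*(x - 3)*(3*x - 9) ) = -58/(3*(x - 3)) - 38/(3*(x - 3)^2) + 20/(x - 4)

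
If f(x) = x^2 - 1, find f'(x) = 2*x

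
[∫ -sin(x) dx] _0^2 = -1 + cos(2)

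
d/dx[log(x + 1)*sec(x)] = (x*log(x + 1)*tan(x)*sec(x) + log(x + 1)*tan(x)*sec(x) + sec(x))/(x + 1)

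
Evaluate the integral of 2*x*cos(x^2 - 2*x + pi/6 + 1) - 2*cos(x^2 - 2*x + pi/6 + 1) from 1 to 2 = -1/2 + sin(pi/6 + 1)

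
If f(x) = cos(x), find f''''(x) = cos(x)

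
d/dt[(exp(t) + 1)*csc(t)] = -exp(t)*cot(t)*csc(t) + exp(t)*csc(t) - cot(t)*csc(t)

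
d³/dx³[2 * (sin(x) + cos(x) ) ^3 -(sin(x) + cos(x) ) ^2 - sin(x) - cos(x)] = -27*sqrt(2)*sin(3*x + pi/4) + 8*cos(2*x) - 2*sqrt(2)*cos(x + pi/4)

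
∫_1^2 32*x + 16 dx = 64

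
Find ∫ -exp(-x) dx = exp(-x) + C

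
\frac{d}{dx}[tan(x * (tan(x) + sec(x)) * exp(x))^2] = 2*(2*x*sin(x) + x*sin(2*x) + 2*x*cos(x) + 2*x + sin(2*x) + 2*cos(x))*exp(x)*sin(x*(tan(x) + 1/cos(x))*exp(x))/((cos(2*x) + 1)*cos(x*(tan(x) + 1/cos(x))*exp(x))^3)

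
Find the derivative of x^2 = 2*x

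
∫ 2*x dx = x^2 + C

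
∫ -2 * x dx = -x^2 + C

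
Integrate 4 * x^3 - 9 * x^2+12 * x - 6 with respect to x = x^4 - 3*x^3 + 6*x^2 - 6*x + C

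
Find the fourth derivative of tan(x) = 24*tan(x)^5 + 40*tan(x)^3 + 16*tan(x)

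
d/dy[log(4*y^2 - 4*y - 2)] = (4*y - 2)/(2*y^2 - 2*y - 1)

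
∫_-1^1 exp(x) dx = E - exp(-1)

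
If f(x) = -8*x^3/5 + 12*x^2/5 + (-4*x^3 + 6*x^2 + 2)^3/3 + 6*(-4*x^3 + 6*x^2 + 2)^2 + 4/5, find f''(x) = -1536*x^7 + 5376*x^6 - 6048*x^5 + 6000*x^4 - 7680*x^3 + 3456*x^2 - 3408*x/5 + 1704/5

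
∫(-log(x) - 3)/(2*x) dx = -(log(x) + 6)*log(x)/4 + C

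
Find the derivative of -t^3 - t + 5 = -3*t^2 - 1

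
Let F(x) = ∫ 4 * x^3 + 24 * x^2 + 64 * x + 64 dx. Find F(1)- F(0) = 105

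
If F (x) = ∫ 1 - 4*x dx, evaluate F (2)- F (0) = -6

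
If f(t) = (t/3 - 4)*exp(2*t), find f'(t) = 2*t*exp(2*t)/3 - 23*exp(2*t)/3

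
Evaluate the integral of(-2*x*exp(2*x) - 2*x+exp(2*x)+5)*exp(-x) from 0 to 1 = E - exp(-1)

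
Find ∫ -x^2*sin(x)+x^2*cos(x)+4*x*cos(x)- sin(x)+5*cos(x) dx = sqrt(2)*((x + 1)^2 + 2)*sin(x + pi/4) + C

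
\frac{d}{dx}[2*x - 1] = 2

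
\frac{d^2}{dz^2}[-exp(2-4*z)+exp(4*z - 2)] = (16*exp(8*z - 4) - 16)*exp(2 - 4*z)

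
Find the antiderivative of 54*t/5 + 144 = 27*t^2/5 + 144*t + C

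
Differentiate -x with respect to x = -1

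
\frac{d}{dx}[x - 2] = 1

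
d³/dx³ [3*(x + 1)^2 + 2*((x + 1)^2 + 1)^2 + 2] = 48*x + 48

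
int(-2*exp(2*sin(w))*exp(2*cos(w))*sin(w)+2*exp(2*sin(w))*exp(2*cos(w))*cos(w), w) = exp(2*sqrt(2)*sin(w + pi/4)) + C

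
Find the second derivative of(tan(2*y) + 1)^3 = 48*tan(2*y)^5 + 72*tan(2*y)^4 + 96*tan(2*y)^3 + 96*tan(2*y)^2 + 48*tan(2*y) + 24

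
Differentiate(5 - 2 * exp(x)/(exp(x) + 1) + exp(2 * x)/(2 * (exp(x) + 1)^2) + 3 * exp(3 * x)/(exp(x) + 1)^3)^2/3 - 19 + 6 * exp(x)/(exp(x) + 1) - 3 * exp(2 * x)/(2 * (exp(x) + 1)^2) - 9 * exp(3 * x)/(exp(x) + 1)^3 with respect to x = (32*exp(6*x) - 44*exp(5*x) - 4*exp(4*x) + 19*exp(3*x) - exp(2*x) - 2*exp(x))/(3*exp(7*x) + 21*exp(6*x) + 63*exp(5*x) + 105*exp(4*x) + 105*exp(3*x) + 63*exp(2*x) + 21*exp(x) + 3)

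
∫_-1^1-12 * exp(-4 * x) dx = -3*exp(4) + 3*exp(-4)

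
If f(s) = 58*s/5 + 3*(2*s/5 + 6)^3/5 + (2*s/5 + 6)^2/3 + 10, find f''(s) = 144*s/625 + 1336/375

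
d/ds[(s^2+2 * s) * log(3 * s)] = 2*s*log(s) + s + 2*s*log(3) + 2*log(s) + 2 + 2*log(3)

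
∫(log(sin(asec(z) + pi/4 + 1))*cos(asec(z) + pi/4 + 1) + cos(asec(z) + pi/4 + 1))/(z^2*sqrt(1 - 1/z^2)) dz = log(sin(asec(z) + pi/4 + 1))*sin(asec(z) + pi/4 + 1) + C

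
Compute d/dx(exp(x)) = exp(x)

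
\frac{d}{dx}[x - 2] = 1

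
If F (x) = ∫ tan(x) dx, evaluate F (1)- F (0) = log(sec(1))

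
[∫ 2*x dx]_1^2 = 3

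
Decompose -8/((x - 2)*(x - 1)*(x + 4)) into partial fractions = -4/(15*(x + 4)) + 8/(5*(x - 1)) - 4/(3*(x - 2))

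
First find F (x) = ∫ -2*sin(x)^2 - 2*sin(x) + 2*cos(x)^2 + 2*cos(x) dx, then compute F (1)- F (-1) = 4*(cos(1) + 1)*sin(1)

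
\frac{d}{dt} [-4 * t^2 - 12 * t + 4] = -8*t - 12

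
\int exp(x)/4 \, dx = exp(x)/4 + C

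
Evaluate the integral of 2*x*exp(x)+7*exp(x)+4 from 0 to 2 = 3 + 9*exp(2)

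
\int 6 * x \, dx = 3*x^2 + C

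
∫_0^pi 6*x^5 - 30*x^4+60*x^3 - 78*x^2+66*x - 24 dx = -16 + (-3 + (-1 + pi)^3)^2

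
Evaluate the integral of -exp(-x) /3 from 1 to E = -exp(-1)/3 + exp(-E)/3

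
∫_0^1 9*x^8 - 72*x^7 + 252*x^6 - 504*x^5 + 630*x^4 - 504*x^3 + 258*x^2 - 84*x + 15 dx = 3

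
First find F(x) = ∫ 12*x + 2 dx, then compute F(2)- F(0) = 28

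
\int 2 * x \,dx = x^2 + C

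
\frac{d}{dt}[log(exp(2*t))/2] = 1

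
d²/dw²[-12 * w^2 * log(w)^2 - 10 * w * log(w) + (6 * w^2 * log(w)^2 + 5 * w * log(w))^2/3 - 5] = (432*w^3*log(w)^4 + 1008*w^3*log(w)^3 + 432*w^3*log(w)^2 + 360*w^2*log(w)^3 + 900*w^2*log(w)^2 + 360*w^2*log(w) - 22*w*log(w)^2 - 66*w*log(w) - 22*w - 30)/(3*w)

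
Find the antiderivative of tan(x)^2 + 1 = tan(x) + C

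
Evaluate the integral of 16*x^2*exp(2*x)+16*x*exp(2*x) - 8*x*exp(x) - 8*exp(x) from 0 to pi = -8*pi*exp(pi) + 8*pi^2*exp(2*pi)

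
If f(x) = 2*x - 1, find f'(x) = 2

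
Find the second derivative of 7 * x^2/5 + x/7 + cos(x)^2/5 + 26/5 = 4*sin(x)^2/5 + 12/5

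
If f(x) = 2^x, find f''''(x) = 2^x*log(2)^4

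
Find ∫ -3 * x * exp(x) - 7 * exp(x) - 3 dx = -(3*x + 4)*(exp(x) + 1) + C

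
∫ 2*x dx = x^2 + C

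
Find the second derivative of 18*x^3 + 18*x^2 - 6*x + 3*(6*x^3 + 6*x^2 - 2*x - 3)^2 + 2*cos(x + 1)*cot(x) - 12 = 3240*x^4 + 4320*x^3 + 432*x^2 - 972*x - 2*cos(x + 1)/tan(x) - 156 + 4*sin(x + 1)/sin(x)^2 + 4*cos(x)*cos(x + 1)/sin(x)^3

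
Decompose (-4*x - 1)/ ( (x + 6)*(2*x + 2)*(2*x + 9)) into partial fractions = -34/(21*(2*x + 9)) + 23/(30*(x + 6)) + 3/(70*(x + 1))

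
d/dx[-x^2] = -2*x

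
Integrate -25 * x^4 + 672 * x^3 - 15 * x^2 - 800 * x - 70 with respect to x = -5*x^5 + 168*x^4 - 5*x^3 - 400*x^2 - 70*x + C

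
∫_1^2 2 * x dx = 3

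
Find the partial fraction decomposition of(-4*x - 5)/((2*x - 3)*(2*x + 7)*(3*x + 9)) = 3/(5*(2*x + 7)) - 11/(135*(2*x - 3)) - 7/(27*(x + 3))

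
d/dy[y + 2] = 1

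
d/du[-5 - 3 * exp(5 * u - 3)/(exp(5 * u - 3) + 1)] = -15*exp(5*u - 3)/(exp(-6)*exp(10*u) + 2*exp(-3)*exp(5*u) + 1)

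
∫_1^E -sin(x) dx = cos(E) - cos(1)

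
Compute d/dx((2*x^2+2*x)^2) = 16*x^3 + 24*x^2 + 8*x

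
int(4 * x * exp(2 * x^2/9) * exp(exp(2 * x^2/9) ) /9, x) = exp(exp(2*x^2/9)) + C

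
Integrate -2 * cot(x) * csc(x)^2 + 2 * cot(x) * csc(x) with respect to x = (csc(x) - 2)*csc(x) + C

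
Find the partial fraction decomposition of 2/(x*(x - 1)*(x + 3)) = 1/(6*(x + 3)) + 1/(2*(x - 1)) - 2/(3*x)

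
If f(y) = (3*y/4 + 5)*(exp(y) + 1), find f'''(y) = 3*y*exp(y)/4 + 29*exp(y)/4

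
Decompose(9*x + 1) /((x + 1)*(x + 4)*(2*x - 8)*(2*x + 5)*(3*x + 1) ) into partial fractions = 81/(3718*(3*x + 1)) + 172/(1521*(2*x + 5)) - 35/(1584*(x + 4)) - 2/(45*(x + 1)) + 37/(13520*(x - 4))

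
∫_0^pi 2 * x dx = pi^2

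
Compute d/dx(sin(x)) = cos(x)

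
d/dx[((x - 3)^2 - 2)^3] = 6*x^5 - 90*x^4 + 516*x^3 - 1404*x^2 + 1806*x - 882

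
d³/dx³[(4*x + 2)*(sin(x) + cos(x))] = 4*x*sin(x) - 4*x*cos(x) - 10*sin(x) - 14*cos(x)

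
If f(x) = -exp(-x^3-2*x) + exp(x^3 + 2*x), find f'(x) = (3*x^2*exp(2*x^3 + 4*x) + 3*x^2 + 2*exp(2*x^3 + 4*x) + 2)*exp(-x^3 - 2*x)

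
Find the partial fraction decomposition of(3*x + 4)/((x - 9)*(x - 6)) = -22/(3*(x - 6)) + 31/(3*(x - 9))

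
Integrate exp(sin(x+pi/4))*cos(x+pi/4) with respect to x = exp(sin(x + pi/4)) + C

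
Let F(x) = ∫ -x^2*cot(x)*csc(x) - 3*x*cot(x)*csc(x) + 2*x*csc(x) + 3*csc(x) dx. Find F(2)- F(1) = -4*csc(1) + 10*csc(2)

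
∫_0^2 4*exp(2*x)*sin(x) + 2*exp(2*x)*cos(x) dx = 2*exp(4)*sin(2)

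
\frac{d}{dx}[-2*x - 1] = -2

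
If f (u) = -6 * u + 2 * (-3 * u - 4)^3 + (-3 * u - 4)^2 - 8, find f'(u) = -162*u^2 - 414*u - 270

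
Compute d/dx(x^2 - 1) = 2*x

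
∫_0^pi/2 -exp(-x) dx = -1 + exp(-pi/2)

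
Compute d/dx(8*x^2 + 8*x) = 16*x + 8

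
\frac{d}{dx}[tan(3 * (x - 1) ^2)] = 6*x*tan(3*x^2 - 6*x + 3)^2 + 6*x - 6*tan(3*x^2 - 6*x + 3)^2 - 6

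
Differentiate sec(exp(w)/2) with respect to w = exp(w)*tan(exp(w)/2)*sec(exp(w)/2)/2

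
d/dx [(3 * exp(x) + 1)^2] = 18*exp(2*x) + 6*exp(x)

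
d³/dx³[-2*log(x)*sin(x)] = (2*x^3*log(x)*cos(x) + 6*x^2*sin(x) + 6*x*cos(x) - 4*sin(x))/x^3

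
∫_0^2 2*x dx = 4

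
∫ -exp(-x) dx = exp(-x) + C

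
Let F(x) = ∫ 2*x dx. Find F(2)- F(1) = 3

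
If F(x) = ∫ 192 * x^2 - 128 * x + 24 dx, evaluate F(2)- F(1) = 280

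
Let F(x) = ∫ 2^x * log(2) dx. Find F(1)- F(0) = 1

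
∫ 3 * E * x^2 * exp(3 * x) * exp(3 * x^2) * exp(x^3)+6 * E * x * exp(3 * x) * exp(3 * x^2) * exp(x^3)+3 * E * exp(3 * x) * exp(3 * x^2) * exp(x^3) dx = exp((x + 1)^3) + C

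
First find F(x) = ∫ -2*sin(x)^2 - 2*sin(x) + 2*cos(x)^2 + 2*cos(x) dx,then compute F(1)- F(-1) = 4*(cos(1) + 1)*sin(1)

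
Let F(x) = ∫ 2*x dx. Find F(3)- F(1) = 8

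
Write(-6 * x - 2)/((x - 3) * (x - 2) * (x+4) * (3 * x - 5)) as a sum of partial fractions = -81/(17*(3*x - 5)) - 11/(357*(x + 4)) + 7/(3*(x - 2)) - 5/(7*(x - 3))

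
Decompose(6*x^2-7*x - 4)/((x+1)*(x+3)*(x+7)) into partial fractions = 113/(8*(x + 7)) - 71/(8*(x + 3)) + 3/(4*(x + 1))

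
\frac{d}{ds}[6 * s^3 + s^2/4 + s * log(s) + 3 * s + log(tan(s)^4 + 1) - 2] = (36*s^2*tan(s)^4 + 36*s^2 + s*tan(s)^4 + s + 2*log(s)*tan(s)^4 + 2*log(s) + 8*tan(s)^5 + 8*tan(s)^4 + 8*tan(s)^3 + 8)/(2*tan(s)^4 + 2)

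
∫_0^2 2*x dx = 4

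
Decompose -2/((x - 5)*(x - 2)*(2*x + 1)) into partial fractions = -8/(55*(2*x + 1)) + 2/(15*(x - 2)) - 2/(33*(x - 5))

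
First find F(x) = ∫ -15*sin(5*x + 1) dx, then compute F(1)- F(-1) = -3*cos(4) + 3*cos(6)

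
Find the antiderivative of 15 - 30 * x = -15*x^2 + 15*x + C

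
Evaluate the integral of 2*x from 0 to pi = pi^2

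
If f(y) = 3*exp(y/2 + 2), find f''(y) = 3*exp(y/2 + 2)/4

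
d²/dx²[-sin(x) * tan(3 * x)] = -18*sin(x)*sin(3*x)/cos(3*x)^3 + sin(x)*tan(3*x) - 6*cos(x)/cos(3*x)^2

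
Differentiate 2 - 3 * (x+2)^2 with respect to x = -6*x - 12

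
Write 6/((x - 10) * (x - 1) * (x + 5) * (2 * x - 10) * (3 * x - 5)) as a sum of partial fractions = 243/(10000*(3*x - 5)) + 1/(6000*(x + 5)) - 1/(144*(x - 1)) - 3/(2000*(x - 5)) + 1/(5625*(x - 10))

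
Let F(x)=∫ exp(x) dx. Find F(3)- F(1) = -E + exp(3)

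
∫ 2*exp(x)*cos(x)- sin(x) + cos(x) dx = sqrt(2)*(exp(x) + 1)*sin(x + pi/4) + C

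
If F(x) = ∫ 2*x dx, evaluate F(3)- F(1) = 8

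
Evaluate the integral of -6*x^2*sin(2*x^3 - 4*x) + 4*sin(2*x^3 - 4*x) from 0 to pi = -1 + cos(2*pi^3)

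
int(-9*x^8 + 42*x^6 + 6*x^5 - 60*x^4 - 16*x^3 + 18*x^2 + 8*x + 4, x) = -x^9 + 6*x^7 + x^6 - 12*x^5 - 4*x^4 + 6*x^3 + 4*x^2 + 4*x + C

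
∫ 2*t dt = t^2 + C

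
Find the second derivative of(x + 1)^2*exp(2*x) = 4*x^2*exp(2*x) + 16*x*exp(2*x) + 14*exp(2*x)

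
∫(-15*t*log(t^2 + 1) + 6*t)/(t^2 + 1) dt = 3*(4 - 5*log(t^2 + 1))*log(t^2 + 1)/4 + C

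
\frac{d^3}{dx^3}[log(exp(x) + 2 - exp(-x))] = (-2*exp(5*x) + 12*exp(4*x) + 12*exp(2*x) + 2*exp(x))/(exp(6*x) + 6*exp(5*x) + 9*exp(4*x) - 4*exp(3*x) - 9*exp(2*x) + 6*exp(x) - 1)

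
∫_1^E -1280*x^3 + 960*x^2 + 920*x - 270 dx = -20*(-2*E - 4 + 4*exp(2))^2 - 100*exp(2) + 130 + 50*E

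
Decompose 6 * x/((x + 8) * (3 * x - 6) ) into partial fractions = 8/(5*(x + 8)) + 2/(5*(x - 2))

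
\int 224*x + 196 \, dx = 112*x^2 + 196*x + C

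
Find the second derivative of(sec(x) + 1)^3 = 3*(-1 - 4/cos(x) - 1/cos(x)^2 + 6/cos(x)^3 + 4/cos(x)^4)/cos(x)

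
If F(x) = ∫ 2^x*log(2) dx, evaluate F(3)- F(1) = 6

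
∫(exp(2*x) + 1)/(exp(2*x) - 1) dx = log(sinh(x)) + C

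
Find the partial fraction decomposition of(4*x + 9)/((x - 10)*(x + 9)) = 27/(19*(x + 9)) + 49/(19*(x - 10))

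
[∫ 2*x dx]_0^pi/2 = pi^2/4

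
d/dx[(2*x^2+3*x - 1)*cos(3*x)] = -6*x^2*sin(3*x) - 9*x*sin(3*x) + 4*x*cos(3*x) + 3*sin(3*x) + 3*cos(3*x)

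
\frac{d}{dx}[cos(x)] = -sin(x)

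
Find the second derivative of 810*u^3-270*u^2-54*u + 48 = 4860*u - 540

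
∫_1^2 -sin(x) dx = -cos(1) + cos(2)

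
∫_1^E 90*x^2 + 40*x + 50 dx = -100 + 50*E + 20*exp(2) + 30*exp(3)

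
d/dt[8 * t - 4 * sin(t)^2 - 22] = 8 - 4*sin(2*t)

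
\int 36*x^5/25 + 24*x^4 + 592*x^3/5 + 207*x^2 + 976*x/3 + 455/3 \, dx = 6*x^6/25 + 24*x^5/5 + 148*x^4/5 + 69*x^3 + 488*x^2/3 + 455*x/3 + C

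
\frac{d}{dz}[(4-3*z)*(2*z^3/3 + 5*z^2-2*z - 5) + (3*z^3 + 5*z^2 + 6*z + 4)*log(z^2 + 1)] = (-8*z^5 + 9*z^4*log(z^2 + 1) - 31*z^4 + 10*z^3*log(z^2 + 1) + 54*z^3 + 15*z^2*log(z^2 + 1) - 18*z^2 + 10*z*log(z^2 + 1) + 60*z + 6*log(z^2 + 1) + 7)/(z^2 + 1)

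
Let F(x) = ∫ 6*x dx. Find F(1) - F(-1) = 0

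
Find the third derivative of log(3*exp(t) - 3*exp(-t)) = (8*exp(4*t) + 8*exp(2*t))/(exp(6*t) - 3*exp(4*t) + 3*exp(2*t) - 1)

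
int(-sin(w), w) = cos(w) + C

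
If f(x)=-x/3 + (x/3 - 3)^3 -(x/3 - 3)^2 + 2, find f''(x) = 2*x/9 - 20/9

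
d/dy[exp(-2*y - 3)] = -2*exp(-2*y - 3)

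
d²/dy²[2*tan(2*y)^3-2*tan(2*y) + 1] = 96*tan(2*y)^5 + 128*tan(2*y)^3 + 32*tan(2*y)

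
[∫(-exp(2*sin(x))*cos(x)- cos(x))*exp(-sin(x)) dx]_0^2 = -exp(sin(2)) + exp(-sin(2))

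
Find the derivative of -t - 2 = -1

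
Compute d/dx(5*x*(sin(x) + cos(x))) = 5*sqrt(2)*(x*cos(x + pi/4) + sin(x + pi/4))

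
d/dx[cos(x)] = -sin(x)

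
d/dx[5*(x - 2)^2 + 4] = 10*x - 20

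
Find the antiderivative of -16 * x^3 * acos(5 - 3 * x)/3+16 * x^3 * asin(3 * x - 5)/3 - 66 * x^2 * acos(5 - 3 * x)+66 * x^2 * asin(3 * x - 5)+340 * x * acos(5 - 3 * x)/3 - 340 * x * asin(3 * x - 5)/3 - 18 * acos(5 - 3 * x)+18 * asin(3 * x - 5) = 2*(acos(5 - 3*x) - asin(3*x - 5))*(-2*x^2 + 3*x + 1)*(x^2 + 18*x - 15)/3 + C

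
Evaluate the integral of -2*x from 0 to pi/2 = -pi^2/4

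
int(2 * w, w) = w^2 + C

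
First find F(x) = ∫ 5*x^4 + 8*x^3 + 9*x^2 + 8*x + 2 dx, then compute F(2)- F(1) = 96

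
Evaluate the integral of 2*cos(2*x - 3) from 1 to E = -sin(3 - 2*E) + sin(1)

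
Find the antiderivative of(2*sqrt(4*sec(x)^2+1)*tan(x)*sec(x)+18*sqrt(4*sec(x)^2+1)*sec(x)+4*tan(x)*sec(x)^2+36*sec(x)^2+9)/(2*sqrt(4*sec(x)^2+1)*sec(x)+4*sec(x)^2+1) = 9*x + log(sqrt(4*sec(x)^2 + 1) + 2*sec(x)) + C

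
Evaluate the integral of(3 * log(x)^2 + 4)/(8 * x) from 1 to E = 5/8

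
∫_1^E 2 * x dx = -1 + exp(2)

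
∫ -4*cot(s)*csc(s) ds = 4*csc(s) + C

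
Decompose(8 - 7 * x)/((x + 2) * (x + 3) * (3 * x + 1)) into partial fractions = 93/(40*(3*x + 1)) + 29/(8*(x + 3)) - 22/(5*(x + 2))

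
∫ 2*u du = u^2 + C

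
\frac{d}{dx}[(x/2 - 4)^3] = 3*x^2/8 - 6*x + 24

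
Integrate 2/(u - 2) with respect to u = 2*log(u - 2) + C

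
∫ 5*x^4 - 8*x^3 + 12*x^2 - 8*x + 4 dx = x^5 - 2*x^4 + 4*x^3 - 4*x^2 + 4*x + C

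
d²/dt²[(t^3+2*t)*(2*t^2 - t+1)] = 40*t^3 - 12*t^2 + 30*t - 4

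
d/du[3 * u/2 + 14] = 3/2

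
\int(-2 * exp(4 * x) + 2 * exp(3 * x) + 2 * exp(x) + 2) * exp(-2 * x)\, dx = -4*(sinh(x) - 1)*sinh(x) + C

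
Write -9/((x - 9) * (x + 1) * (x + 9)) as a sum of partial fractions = -1/(16*(x + 9)) + 9/(80*(x + 1)) - 1/(20*(x - 9))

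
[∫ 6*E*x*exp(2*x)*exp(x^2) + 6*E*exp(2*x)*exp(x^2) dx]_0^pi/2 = -3*E + 3*exp((1 + pi/2)^2)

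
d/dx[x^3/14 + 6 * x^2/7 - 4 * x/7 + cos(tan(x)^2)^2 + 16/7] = 3*x^2/14 + 12*x/7 + 2*sin(x)*sin(2 - 2/cos(x)^2)/cos(x)^3 - 4/7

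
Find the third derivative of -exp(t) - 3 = -exp(t)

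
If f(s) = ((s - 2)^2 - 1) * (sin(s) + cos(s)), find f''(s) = -s^2*sin(s) - s^2*cos(s) + 8*s*cos(s) + 7*sin(s) - 9*cos(s)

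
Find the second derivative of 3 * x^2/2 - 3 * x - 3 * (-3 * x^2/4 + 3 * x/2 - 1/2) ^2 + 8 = -81*x^2/4 + 81*x/2 - 15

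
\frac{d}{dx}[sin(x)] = cos(x)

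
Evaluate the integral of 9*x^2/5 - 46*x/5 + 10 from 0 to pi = -23*pi^2/5 + 3*pi^3/5 + 10*pi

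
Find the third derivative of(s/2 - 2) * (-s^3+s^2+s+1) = 15 - 12*s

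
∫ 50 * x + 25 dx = 25*x^2 + 25*x + C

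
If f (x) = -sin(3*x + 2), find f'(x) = -3*cos(3*x + 2)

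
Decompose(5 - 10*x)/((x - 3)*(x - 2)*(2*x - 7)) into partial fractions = -40/(2*x - 7) - 5/(x - 2) + 25/(x - 3)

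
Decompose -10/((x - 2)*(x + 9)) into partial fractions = 10/(11*(x + 9)) - 10/(11*(x - 2))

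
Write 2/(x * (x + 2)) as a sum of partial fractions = -1/(x + 2) + 1/x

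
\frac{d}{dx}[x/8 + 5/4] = 1/8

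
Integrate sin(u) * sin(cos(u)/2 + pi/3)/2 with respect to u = cos(cos(u)/2 + pi/3) + C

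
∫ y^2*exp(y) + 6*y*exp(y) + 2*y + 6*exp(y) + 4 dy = ((y + 2)^2 - 2)*(exp(y) + 1) + C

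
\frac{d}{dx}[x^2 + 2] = 2*x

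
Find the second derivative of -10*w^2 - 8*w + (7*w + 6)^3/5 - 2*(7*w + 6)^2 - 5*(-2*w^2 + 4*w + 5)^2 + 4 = -240*w^2 + 4458*w/5 + 884/5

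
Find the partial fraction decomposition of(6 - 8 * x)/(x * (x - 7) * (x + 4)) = 19/(22*(x + 4)) - 50/(77*(x - 7)) - 3/(14*x)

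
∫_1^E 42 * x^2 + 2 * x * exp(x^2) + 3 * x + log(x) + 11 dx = -51/2 + 3*exp(2)/2 + 10*E + 14*exp(3) + exp(exp(2))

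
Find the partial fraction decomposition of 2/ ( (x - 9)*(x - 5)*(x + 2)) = 2/(77*(x + 2)) - 1/(14*(x - 5)) + 1/(22*(x - 9))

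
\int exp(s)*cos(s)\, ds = sqrt(2)*exp(s)*sin(s + pi/4)/2 + C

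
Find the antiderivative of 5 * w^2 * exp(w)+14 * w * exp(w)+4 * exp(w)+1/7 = w*((5*w + 4)*exp(w) + 1/7) + C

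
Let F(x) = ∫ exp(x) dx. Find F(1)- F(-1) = E - exp(-1)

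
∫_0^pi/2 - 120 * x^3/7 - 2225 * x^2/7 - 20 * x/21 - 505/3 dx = -5*(-2 + pi^2/14 + 7*pi/2)*(pi/3 + 5 + 3*pi^2/4) - 50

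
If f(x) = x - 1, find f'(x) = 1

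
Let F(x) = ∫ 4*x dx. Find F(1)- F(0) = 2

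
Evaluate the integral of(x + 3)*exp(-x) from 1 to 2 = -6*exp(-2) + 5*exp(-1)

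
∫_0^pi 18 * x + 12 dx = -4 + (2 + 3*pi)^2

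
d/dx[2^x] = 2^x*log(2)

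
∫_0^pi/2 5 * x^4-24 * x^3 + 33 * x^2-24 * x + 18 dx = (-3 + pi/2)^2*(pi + pi^3/8)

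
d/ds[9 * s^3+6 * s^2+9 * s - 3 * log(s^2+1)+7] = (27*s^4 + 12*s^3 + 36*s^2 + 6*s + 9)/(s^2 + 1)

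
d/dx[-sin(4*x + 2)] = -4*cos(4*x + 2)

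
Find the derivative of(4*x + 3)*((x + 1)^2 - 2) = 12*x^2 + 22*x + 2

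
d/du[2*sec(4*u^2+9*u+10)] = 16*u*tan(4*u^2 + 9*u + 10)*sec(4*u^2 + 9*u + 10) + 18*tan(4*u^2 + 9*u + 10)*sec(4*u^2 + 9*u + 10)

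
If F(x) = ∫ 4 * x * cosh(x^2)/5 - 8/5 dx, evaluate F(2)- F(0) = -16/5 + 2*sinh(4)/5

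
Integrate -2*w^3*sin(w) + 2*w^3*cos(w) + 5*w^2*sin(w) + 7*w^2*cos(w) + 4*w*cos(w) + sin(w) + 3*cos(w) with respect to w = sqrt(2)*(2*w^3 + w^2 + 2*w + 1)*sin(w + pi/4) + C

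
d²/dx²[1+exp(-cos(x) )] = (sin(x)^2 + cos(x))*exp(-cos(x))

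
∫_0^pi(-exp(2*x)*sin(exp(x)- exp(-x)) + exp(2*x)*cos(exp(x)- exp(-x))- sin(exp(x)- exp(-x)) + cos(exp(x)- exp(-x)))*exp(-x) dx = -1 - sin(-exp(pi) + exp(-pi)) + cos(-exp(pi) + exp(-pi))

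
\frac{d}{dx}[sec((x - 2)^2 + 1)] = 2*x*tan(x^2 - 4*x + 5)*sec(x^2 - 4*x + 5) - 4*tan(x^2 - 4*x + 5)*sec(x^2 - 4*x + 5)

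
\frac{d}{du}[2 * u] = 2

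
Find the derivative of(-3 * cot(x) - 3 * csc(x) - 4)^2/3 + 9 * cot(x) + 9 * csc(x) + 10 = -(17*cos(x) + 17 + 6*cos(x)^2/sin(x) + 12*cos(x)/sin(x) + 6/sin(x))/sin(x)^2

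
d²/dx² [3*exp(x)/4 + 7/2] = 3*exp(x)/4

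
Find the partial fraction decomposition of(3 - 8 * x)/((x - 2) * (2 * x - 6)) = 13/(2*(x - 2)) - 21/(2*(x - 3))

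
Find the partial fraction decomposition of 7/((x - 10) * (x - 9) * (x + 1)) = 7/(110*(x + 1)) - 7/(10*(x - 9)) + 7/(11*(x - 10))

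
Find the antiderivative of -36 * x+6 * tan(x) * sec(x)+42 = -18*x^2 + 42*x + 6*sec(x) + C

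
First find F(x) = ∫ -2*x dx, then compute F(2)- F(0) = -4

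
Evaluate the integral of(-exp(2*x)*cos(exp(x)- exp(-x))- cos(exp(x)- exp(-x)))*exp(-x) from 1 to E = sin(-exp(E) + exp(-E)) + sin(E - exp(-1))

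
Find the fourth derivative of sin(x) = sin(x)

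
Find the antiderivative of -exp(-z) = exp(-z) + C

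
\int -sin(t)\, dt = cos(t) + C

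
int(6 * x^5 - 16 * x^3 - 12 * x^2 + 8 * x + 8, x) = x^6 - 4*x^4 - 4*x^3 + 4*x^2 + 8*x + C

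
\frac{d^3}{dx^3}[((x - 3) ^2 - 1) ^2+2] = 24*x - 72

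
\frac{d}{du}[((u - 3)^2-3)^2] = 4*u^3 - 36*u^2 + 96*u - 72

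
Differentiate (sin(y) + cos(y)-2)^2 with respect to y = 2*cos(2*y) - 4*sqrt(2)*cos(y + pi/4)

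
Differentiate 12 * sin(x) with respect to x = 12*cos(x)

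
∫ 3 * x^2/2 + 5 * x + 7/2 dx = x^3/2 + 5*x^2/2 + 7*x/2 + C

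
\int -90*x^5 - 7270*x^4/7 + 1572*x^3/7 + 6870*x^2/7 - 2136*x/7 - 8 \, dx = -15*x^6 - 1454*x^5/7 + 393*x^4/7 + 2290*x^3/7 - 1068*x^2/7 - 8*x + C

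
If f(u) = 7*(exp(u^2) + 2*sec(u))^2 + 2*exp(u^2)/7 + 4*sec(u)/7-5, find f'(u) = 28*u*exp(2*u^2) + 56*u*exp(u^2)*sec(u) + 4*u*exp(u^2)/7 + 28*exp(u^2)*tan(u)*sec(u) + 56*tan(u)*sec(u)^2 + 4*tan(u)*sec(u)/7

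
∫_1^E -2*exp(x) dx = -2*exp(E) + 2*E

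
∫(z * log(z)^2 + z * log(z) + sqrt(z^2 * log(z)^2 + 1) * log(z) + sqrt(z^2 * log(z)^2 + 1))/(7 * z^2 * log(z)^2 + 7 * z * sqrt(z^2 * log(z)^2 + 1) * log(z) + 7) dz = log(z*log(z) + sqrt(z^2*log(z)^2 + 1))/7 + C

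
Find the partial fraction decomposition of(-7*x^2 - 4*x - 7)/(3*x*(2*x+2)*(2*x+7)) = -3/(2*(2*x + 7)) + 1/(3*(x + 1)) - 1/(6*x)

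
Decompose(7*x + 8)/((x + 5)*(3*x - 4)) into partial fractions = 52/(19*(3*x - 4)) + 27/(19*(x + 5))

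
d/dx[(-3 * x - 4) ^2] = 18*x + 24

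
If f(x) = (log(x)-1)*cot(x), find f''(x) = (2*x^2*log(x)*cos(x)/sin(x)^3 - 2*x^2*cos(x)/sin(x)^3 - 2*x/sin(x)^2 - 1/tan(x))/x^2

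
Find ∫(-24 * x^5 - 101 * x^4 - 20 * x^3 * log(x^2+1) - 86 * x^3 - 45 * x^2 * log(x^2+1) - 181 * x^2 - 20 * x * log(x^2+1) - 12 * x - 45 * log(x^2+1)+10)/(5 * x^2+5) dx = -(2*x^2 + 9*x - 3)*(9*x^2 + 10*x + 15*log(x^2 + 1))/15 + C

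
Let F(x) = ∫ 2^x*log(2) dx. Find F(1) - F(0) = 1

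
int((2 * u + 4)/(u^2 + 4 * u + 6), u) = log((u + 2)^2 + 2) + C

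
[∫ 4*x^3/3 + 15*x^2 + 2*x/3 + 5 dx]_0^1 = 32/3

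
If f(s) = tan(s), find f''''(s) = 24*tan(s)^5 + 40*tan(s)^3 + 16*tan(s)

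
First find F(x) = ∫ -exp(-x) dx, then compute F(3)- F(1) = -exp(-1) + exp(-3)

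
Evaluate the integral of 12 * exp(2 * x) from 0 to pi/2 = -6 + 6*exp(pi)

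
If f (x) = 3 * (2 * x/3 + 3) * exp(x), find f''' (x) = 2*x*exp(x) + 15*exp(x)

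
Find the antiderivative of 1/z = log(z) + C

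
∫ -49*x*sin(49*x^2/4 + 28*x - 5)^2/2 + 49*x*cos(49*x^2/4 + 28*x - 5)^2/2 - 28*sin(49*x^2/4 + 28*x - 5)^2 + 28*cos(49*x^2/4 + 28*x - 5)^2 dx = sin(49*x^2/2 + 56*x - 10)/2 + C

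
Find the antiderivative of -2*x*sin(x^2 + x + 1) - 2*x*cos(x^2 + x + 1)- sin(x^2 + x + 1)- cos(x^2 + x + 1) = -sin(x^2 + x + 1) + cos(x^2 + x + 1) + C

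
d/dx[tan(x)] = cos(x)^(-2)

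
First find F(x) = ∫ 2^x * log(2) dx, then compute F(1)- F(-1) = 3/2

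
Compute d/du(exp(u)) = exp(u)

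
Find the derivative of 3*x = 3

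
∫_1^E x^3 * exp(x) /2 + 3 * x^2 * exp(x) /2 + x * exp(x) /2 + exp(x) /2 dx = -E + (E + exp(3))*exp(E)/2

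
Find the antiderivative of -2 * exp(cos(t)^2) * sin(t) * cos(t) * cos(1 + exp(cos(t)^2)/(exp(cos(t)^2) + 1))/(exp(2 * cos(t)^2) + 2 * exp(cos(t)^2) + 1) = sin((2*exp(cos(t)^2) + 1)/(exp(cos(t)^2) + 1)) + C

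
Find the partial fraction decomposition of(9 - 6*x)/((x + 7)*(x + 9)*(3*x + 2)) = 117/(475*(3*x + 2)) + 63/(50*(x + 9)) - 51/(38*(x + 7))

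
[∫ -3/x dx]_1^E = -3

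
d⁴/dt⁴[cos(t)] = cos(t)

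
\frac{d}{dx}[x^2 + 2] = 2*x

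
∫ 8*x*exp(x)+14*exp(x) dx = (8*x + 6)*exp(x) + C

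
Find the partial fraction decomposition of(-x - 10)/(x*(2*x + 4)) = 2/(x + 2) - 5/(2*x)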